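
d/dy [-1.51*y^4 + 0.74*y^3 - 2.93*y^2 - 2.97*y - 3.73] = -6.04*y^3 + 2.22*y^2 - 5.86*y - 2.97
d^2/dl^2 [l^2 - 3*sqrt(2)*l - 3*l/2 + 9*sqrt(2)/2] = 2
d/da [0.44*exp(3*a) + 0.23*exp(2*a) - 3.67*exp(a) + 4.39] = (1.32*exp(2*a) + 0.46*exp(a) - 3.67)*exp(a)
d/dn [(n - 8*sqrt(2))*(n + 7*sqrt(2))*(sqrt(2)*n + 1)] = 3*sqrt(2)*n^2 - 2*n - 113*sqrt(2)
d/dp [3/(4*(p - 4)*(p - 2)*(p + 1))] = 3*(-3*p^2 + 10*p - 2)/(4*(p^6 - 10*p^5 + 29*p^4 - 4*p^3 - 76*p^2 + 32*p + 64))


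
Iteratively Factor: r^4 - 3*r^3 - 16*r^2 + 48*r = (r + 4)*(r^3 - 7*r^2 + 12*r) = (r - 4)*(r + 4)*(r^2 - 3*r) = (r - 4)*(r - 3)*(r + 4)*(r)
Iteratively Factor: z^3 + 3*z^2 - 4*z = (z)*(z^2 + 3*z - 4) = z*(z - 1)*(z + 4)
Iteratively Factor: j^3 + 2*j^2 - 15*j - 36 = (j + 3)*(j^2 - j - 12) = (j + 3)^2*(j - 4)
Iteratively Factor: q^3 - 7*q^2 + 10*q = (q)*(q^2 - 7*q + 10) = q*(q - 2)*(q - 5)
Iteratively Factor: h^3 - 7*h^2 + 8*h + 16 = (h - 4)*(h^2 - 3*h - 4) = (h - 4)^2*(h + 1)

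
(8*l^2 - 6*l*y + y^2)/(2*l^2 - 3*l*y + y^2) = (-4*l + y)/(-l + y)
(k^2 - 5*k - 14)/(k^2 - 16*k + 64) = (k^2 - 5*k - 14)/(k^2 - 16*k + 64)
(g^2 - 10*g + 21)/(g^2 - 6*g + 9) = (g - 7)/(g - 3)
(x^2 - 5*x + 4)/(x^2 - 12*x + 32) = (x - 1)/(x - 8)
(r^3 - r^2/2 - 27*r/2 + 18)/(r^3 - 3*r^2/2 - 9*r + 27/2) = (r + 4)/(r + 3)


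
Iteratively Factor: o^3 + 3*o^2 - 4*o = (o - 1)*(o^2 + 4*o) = (o - 1)*(o + 4)*(o)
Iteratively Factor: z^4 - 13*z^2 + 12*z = (z - 3)*(z^3 + 3*z^2 - 4*z) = z*(z - 3)*(z^2 + 3*z - 4) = z*(z - 3)*(z - 1)*(z + 4)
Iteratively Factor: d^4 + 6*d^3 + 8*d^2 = (d + 2)*(d^3 + 4*d^2) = d*(d + 2)*(d^2 + 4*d) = d*(d + 2)*(d + 4)*(d)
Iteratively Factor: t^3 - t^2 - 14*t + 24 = (t - 3)*(t^2 + 2*t - 8) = (t - 3)*(t + 4)*(t - 2)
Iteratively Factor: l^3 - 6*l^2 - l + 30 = (l + 2)*(l^2 - 8*l + 15) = (l - 3)*(l + 2)*(l - 5)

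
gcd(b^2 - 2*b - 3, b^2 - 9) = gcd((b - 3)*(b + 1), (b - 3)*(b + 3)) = b - 3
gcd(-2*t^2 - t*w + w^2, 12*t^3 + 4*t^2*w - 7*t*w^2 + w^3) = 2*t^2 + t*w - w^2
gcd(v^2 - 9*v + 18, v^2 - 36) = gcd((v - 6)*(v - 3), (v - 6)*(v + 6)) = v - 6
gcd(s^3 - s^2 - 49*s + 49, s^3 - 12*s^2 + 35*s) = s - 7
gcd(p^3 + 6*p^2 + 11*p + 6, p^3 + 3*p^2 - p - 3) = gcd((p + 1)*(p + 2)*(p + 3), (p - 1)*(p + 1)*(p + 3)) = p^2 + 4*p + 3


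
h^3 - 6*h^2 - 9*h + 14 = (h - 7)*(h - 1)*(h + 2)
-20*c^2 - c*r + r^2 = (-5*c + r)*(4*c + r)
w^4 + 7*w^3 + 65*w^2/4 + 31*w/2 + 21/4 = (w + 1)^2*(w + 3/2)*(w + 7/2)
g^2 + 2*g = g*(g + 2)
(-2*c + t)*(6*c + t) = -12*c^2 + 4*c*t + t^2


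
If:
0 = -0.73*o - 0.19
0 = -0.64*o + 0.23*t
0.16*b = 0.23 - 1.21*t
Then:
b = 6.91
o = -0.26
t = -0.72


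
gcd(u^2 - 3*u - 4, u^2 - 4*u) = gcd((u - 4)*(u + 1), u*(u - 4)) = u - 4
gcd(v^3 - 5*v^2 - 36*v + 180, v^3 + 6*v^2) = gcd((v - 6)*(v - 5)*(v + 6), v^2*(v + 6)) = v + 6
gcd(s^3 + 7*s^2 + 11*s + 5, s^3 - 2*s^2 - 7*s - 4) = s^2 + 2*s + 1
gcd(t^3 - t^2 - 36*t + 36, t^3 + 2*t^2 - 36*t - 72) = t^2 - 36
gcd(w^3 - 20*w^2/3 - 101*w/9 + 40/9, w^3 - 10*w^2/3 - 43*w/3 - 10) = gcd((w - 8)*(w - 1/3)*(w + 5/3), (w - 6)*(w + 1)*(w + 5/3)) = w + 5/3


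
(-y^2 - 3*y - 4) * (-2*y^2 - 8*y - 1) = 2*y^4 + 14*y^3 + 33*y^2 + 35*y + 4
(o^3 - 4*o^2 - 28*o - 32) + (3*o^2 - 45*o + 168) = o^3 - o^2 - 73*o + 136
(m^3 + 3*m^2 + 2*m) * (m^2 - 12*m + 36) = m^5 - 9*m^4 + 2*m^3 + 84*m^2 + 72*m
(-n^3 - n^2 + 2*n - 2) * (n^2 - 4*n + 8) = -n^5 + 3*n^4 - 2*n^3 - 18*n^2 + 24*n - 16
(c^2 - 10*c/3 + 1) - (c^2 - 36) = 37 - 10*c/3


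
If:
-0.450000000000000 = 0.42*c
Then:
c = -1.07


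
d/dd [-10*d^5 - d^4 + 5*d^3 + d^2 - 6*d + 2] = -50*d^4 - 4*d^3 + 15*d^2 + 2*d - 6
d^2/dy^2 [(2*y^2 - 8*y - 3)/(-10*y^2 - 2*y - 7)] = 24*(70*y^3 + 110*y^2 - 125*y - 34)/(1000*y^6 + 600*y^5 + 2220*y^4 + 848*y^3 + 1554*y^2 + 294*y + 343)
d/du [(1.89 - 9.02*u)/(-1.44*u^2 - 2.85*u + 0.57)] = (-12.9888*u^2 + 5.4432*u + 0.245100000000001)/(2.0736*u^4 + 8.208*u^3 + 6.4809*u^2 - 3.249*u + 0.3249)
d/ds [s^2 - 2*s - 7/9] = 2*s - 2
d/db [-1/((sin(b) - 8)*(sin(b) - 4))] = 2*(sin(b) - 6)*cos(b)/((sin(b) - 8)^2*(sin(b) - 4)^2)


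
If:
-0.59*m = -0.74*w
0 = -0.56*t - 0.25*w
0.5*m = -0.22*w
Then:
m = 0.00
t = 0.00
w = 0.00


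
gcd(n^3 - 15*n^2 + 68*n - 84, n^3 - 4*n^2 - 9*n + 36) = 1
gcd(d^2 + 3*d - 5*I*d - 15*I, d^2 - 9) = d + 3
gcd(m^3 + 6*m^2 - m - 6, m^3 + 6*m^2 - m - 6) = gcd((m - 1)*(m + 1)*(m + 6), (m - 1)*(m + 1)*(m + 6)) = m^3 + 6*m^2 - m - 6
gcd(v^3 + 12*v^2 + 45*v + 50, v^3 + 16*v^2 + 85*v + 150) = v^2 + 10*v + 25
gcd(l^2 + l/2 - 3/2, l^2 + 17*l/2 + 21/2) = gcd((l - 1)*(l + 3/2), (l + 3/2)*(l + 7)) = l + 3/2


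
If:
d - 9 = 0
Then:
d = 9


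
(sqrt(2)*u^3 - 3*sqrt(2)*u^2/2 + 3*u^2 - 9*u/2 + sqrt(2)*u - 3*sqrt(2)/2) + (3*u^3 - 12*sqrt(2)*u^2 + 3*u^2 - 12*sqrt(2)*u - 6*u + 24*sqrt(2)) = sqrt(2)*u^3 + 3*u^3 - 27*sqrt(2)*u^2/2 + 6*u^2 - 11*sqrt(2)*u - 21*u/2 + 45*sqrt(2)/2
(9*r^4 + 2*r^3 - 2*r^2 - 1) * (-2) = -18*r^4 - 4*r^3 + 4*r^2 + 2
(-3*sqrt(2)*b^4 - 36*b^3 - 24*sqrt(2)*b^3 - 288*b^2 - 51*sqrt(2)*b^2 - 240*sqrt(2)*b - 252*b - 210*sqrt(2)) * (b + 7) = -3*sqrt(2)*b^5 - 45*sqrt(2)*b^4 - 36*b^4 - 540*b^3 - 219*sqrt(2)*b^3 - 2268*b^2 - 597*sqrt(2)*b^2 - 1890*sqrt(2)*b - 1764*b - 1470*sqrt(2)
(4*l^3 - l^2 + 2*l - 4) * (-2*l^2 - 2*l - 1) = -8*l^5 - 6*l^4 - 6*l^3 + 5*l^2 + 6*l + 4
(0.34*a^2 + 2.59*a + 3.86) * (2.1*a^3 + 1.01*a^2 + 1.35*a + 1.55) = 0.714*a^5 + 5.7824*a^4 + 11.1809*a^3 + 7.9221*a^2 + 9.2255*a + 5.983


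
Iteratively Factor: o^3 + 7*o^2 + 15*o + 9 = (o + 3)*(o^2 + 4*o + 3) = (o + 3)^2*(o + 1)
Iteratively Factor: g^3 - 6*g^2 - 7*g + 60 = (g - 5)*(g^2 - g - 12) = (g - 5)*(g - 4)*(g + 3)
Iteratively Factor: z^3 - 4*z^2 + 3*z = (z)*(z^2 - 4*z + 3) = z*(z - 1)*(z - 3)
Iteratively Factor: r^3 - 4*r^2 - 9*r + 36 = (r + 3)*(r^2 - 7*r + 12) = (r - 4)*(r + 3)*(r - 3)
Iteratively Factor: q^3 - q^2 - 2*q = (q - 2)*(q^2 + q) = (q - 2)*(q + 1)*(q)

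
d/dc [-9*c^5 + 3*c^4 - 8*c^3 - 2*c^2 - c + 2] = -45*c^4 + 12*c^3 - 24*c^2 - 4*c - 1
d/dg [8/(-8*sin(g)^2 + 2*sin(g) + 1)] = 16*(8*sin(g) - 1)*cos(g)/(-8*sin(g)^2 + 2*sin(g) + 1)^2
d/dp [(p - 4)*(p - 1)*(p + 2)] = 3*p^2 - 6*p - 6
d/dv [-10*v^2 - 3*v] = -20*v - 3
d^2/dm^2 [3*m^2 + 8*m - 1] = 6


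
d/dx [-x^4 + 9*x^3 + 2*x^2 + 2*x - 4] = -4*x^3 + 27*x^2 + 4*x + 2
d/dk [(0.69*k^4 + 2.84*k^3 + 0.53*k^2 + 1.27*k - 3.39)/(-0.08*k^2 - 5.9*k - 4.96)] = (-0.1104*k^5 - 12.4402*k^4 - 47.2016*k^3 - 45.2846*k^2 - 5.8*k - 26.3002)/(0.0064*k^4 + 0.944*k^3 + 35.6036*k^2 + 58.528*k + 24.6016)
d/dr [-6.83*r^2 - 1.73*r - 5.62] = -13.66*r - 1.73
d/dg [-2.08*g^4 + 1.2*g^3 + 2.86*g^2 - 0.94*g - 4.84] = -8.32*g^3 + 3.6*g^2 + 5.72*g - 0.94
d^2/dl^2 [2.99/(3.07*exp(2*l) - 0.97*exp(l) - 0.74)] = ((2.9003 - 36.7172*exp(l))*(-3.07*exp(2*l) + 0.97*exp(l) + 0.74) - 2.99*(6.14*exp(l) - 0.97)*(12.28*exp(l) - 1.94)*exp(l))*exp(l)/(-3.07*exp(2*l) + 0.97*exp(l) + 0.74)^3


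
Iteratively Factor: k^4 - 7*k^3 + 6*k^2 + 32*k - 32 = (k + 2)*(k^3 - 9*k^2 + 24*k - 16) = (k - 4)*(k + 2)*(k^2 - 5*k + 4) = (k - 4)^2*(k + 2)*(k - 1)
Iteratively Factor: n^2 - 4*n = (n - 4)*(n)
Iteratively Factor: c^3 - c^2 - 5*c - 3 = (c + 1)*(c^2 - 2*c - 3) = (c - 3)*(c + 1)*(c + 1)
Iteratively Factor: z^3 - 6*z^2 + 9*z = (z)*(z^2 - 6*z + 9) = z*(z - 3)*(z - 3)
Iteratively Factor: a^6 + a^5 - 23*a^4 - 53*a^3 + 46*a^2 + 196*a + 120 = (a + 1)*(a^5 - 23*a^3 - 30*a^2 + 76*a + 120) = (a + 1)*(a + 2)*(a^4 - 2*a^3 - 19*a^2 + 8*a + 60) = (a - 2)*(a + 1)*(a + 2)*(a^3 - 19*a - 30) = (a - 5)*(a - 2)*(a + 1)*(a + 2)*(a^2 + 5*a + 6) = (a - 5)*(a - 2)*(a + 1)*(a + 2)^2*(a + 3)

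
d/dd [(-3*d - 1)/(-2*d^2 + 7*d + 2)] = (-6*d^2 - 4*d + 1)/(4*d^4 - 28*d^3 + 41*d^2 + 28*d + 4)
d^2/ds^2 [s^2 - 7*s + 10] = 2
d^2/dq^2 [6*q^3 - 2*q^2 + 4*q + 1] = 36*q - 4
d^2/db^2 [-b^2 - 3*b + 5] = -2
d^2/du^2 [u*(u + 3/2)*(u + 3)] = 6*u + 9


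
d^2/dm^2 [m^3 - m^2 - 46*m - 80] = 6*m - 2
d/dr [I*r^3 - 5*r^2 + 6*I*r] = 3*I*r^2 - 10*r + 6*I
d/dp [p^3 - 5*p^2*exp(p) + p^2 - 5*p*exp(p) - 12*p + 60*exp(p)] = -5*p^2*exp(p) + 3*p^2 - 15*p*exp(p) + 2*p + 55*exp(p) - 12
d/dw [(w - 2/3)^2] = 2*w - 4/3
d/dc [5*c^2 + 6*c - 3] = 10*c + 6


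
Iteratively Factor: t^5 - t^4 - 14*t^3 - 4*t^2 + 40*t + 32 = (t - 2)*(t^4 + t^3 - 12*t^2 - 28*t - 16) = (t - 2)*(t + 2)*(t^3 - t^2 - 10*t - 8) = (t - 2)*(t + 1)*(t + 2)*(t^2 - 2*t - 8) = (t - 2)*(t + 1)*(t + 2)^2*(t - 4)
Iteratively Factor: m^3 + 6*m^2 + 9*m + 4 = (m + 1)*(m^2 + 5*m + 4) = (m + 1)^2*(m + 4)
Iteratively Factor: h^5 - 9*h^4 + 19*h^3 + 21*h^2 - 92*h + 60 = (h - 2)*(h^4 - 7*h^3 + 5*h^2 + 31*h - 30) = (h - 2)*(h + 2)*(h^3 - 9*h^2 + 23*h - 15) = (h - 2)*(h - 1)*(h + 2)*(h^2 - 8*h + 15) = (h - 5)*(h - 2)*(h - 1)*(h + 2)*(h - 3)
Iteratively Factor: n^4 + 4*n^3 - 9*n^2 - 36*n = (n)*(n^3 + 4*n^2 - 9*n - 36) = n*(n + 4)*(n^2 - 9) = n*(n - 3)*(n + 4)*(n + 3)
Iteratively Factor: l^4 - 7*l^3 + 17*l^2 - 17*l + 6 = (l - 1)*(l^3 - 6*l^2 + 11*l - 6) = (l - 2)*(l - 1)*(l^2 - 4*l + 3) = (l - 2)*(l - 1)^2*(l - 3)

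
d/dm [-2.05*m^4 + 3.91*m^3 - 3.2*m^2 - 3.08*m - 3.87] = -8.2*m^3 + 11.73*m^2 - 6.4*m - 3.08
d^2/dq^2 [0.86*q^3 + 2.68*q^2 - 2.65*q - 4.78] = 5.16*q + 5.36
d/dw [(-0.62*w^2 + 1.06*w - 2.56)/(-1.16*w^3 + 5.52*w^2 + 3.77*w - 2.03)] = (-0.7192*w^4 + 2.4592*w^3 - 17.0974*w^2 + 30.7796*w + 7.4994)/(1.3456*w^6 - 12.8064*w^5 + 21.724*w^4 + 46.3304*w^3 - 8.1983*w^2 - 15.3062*w + 4.1209)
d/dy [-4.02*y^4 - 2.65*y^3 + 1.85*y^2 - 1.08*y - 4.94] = -16.08*y^3 - 7.95*y^2 + 3.7*y - 1.08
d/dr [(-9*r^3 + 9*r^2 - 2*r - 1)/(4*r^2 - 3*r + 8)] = (-36*r^4 + 54*r^3 - 235*r^2 + 152*r - 19)/(16*r^4 - 24*r^3 + 73*r^2 - 48*r + 64)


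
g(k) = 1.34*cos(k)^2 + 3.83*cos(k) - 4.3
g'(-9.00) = 0.57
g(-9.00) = -6.68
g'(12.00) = 3.27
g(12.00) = -0.11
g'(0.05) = -0.33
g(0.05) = 0.86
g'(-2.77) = 0.48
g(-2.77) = -6.71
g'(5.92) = 2.25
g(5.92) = 0.45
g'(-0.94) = 4.37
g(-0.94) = -1.57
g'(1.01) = -4.45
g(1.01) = -1.88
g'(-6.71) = 2.60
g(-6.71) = 0.30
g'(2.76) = -0.50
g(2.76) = -6.70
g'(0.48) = -2.87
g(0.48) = 0.15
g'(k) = -2.68*sin(k)*cos(k) - 3.83*sin(k)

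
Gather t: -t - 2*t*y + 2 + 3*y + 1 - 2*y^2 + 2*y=t*(-2*y - 1) - 2*y^2 + 5*y + 3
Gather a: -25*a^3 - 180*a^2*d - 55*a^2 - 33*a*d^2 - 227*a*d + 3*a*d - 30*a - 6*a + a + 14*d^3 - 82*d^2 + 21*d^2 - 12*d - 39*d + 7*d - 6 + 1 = -25*a^3 + a^2*(-180*d - 55) + a*(-33*d^2 - 224*d - 35) + 14*d^3 - 61*d^2 - 44*d - 5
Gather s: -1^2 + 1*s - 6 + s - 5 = 2*s - 12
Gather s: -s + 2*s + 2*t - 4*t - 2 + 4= s - 2*t + 2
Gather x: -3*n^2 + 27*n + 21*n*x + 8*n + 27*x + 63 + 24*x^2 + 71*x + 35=-3*n^2 + 35*n + 24*x^2 + x*(21*n + 98) + 98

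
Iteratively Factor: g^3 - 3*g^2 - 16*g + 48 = (g - 3)*(g^2 - 16) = (g - 4)*(g - 3)*(g + 4)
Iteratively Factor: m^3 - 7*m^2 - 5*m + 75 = (m - 5)*(m^2 - 2*m - 15) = (m - 5)*(m + 3)*(m - 5)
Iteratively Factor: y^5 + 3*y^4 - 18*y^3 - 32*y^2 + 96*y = (y)*(y^4 + 3*y^3 - 18*y^2 - 32*y + 96) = y*(y + 4)*(y^3 - y^2 - 14*y + 24) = y*(y + 4)^2*(y^2 - 5*y + 6) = y*(y - 3)*(y + 4)^2*(y - 2)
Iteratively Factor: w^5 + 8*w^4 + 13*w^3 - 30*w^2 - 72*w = (w + 3)*(w^4 + 5*w^3 - 2*w^2 - 24*w) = (w + 3)^2*(w^3 + 2*w^2 - 8*w) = (w + 3)^2*(w + 4)*(w^2 - 2*w) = w*(w + 3)^2*(w + 4)*(w - 2)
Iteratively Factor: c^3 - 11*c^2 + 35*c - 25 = (c - 5)*(c^2 - 6*c + 5) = (c - 5)*(c - 1)*(c - 5)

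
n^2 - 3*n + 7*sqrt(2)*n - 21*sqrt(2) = (n - 3)*(n + 7*sqrt(2))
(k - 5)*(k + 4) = k^2 - k - 20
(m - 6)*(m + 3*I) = m^2 - 6*m + 3*I*m - 18*I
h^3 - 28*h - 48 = (h - 6)*(h + 2)*(h + 4)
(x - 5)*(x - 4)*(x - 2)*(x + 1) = x^4 - 10*x^3 + 27*x^2 - 2*x - 40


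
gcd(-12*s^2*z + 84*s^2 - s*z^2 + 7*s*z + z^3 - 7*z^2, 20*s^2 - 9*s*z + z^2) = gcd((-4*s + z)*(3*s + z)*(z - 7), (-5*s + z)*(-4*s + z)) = -4*s + z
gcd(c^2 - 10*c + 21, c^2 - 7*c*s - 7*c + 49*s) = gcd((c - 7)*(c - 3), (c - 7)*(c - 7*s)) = c - 7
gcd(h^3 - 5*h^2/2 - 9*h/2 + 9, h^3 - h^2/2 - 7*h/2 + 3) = h^2 + h/2 - 3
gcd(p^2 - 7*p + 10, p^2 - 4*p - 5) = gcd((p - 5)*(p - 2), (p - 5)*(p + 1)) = p - 5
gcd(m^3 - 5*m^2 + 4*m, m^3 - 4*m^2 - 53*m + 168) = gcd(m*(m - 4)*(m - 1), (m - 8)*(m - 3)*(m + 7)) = 1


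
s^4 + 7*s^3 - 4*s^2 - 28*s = s*(s - 2)*(s + 2)*(s + 7)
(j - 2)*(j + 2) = j^2 - 4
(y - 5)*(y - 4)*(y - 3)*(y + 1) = y^4 - 11*y^3 + 35*y^2 - 13*y - 60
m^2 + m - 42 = (m - 6)*(m + 7)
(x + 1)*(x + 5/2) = x^2 + 7*x/2 + 5/2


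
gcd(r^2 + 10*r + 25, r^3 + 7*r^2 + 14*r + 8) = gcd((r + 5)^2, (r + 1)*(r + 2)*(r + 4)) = 1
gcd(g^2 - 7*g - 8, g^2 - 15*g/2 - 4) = g - 8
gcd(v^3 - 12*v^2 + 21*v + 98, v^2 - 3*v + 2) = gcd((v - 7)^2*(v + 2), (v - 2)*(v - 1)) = 1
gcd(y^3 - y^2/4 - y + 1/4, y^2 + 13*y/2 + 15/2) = 1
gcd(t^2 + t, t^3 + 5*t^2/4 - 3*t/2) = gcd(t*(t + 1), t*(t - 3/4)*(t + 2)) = t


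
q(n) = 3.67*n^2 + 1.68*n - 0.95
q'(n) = 7.34*n + 1.68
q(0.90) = 3.53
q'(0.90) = 8.29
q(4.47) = 79.89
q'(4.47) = 34.49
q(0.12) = -0.70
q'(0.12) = 2.56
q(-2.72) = 21.63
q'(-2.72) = -18.28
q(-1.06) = 1.39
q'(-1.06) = -6.10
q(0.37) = 0.17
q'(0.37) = 4.40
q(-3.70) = 43.08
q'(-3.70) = -25.48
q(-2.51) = 17.95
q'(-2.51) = -16.74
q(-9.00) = 281.20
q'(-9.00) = -64.38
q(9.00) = 311.44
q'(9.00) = 67.74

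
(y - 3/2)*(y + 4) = y^2 + 5*y/2 - 6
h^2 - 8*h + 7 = (h - 7)*(h - 1)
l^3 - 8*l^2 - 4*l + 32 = (l - 8)*(l - 2)*(l + 2)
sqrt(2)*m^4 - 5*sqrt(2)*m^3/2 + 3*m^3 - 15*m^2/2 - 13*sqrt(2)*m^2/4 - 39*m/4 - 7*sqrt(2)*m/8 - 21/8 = (m - 7/2)*(m + 1/2)*(m + 3*sqrt(2)/2)*(sqrt(2)*m + sqrt(2)/2)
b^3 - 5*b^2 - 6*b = b*(b - 6)*(b + 1)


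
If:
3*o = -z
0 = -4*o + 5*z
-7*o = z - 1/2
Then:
No Solution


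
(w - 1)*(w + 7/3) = w^2 + 4*w/3 - 7/3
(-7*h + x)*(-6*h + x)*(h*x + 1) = 42*h^3*x - 13*h^2*x^2 + 42*h^2 + h*x^3 - 13*h*x + x^2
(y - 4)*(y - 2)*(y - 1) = y^3 - 7*y^2 + 14*y - 8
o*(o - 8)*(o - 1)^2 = o^4 - 10*o^3 + 17*o^2 - 8*o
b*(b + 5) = b^2 + 5*b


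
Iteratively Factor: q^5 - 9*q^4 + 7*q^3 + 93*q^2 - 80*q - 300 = (q - 5)*(q^4 - 4*q^3 - 13*q^2 + 28*q + 60) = (q - 5)^2*(q^3 + q^2 - 8*q - 12) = (q - 5)^2*(q + 2)*(q^2 - q - 6) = (q - 5)^2*(q - 3)*(q + 2)*(q + 2)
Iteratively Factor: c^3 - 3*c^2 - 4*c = (c + 1)*(c^2 - 4*c) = c*(c + 1)*(c - 4)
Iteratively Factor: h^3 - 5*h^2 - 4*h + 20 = (h + 2)*(h^2 - 7*h + 10) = (h - 2)*(h + 2)*(h - 5)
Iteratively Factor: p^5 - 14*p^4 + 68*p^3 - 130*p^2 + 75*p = (p - 5)*(p^4 - 9*p^3 + 23*p^2 - 15*p) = (p - 5)*(p - 3)*(p^3 - 6*p^2 + 5*p) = (p - 5)^2*(p - 3)*(p^2 - p) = (p - 5)^2*(p - 3)*(p - 1)*(p)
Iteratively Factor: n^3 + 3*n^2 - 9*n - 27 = (n + 3)*(n^2 - 9) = (n - 3)*(n + 3)*(n + 3)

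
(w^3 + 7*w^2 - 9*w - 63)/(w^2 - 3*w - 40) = (-w^3 - 7*w^2 + 9*w + 63)/(-w^2 + 3*w + 40)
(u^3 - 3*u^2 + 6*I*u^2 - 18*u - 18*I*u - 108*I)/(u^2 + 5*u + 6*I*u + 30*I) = (u^2 - 3*u - 18)/(u + 5)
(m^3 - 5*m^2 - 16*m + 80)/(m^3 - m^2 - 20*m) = (m - 4)/m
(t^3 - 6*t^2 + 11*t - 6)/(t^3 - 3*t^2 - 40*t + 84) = (t^2 - 4*t + 3)/(t^2 - t - 42)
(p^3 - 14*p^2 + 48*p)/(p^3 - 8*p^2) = (p - 6)/p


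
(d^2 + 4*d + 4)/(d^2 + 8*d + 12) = (d + 2)/(d + 6)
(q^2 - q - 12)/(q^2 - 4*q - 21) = (q - 4)/(q - 7)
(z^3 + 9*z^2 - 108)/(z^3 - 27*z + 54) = (z + 6)/(z - 3)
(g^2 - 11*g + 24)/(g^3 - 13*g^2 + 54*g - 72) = (g - 8)/(g^2 - 10*g + 24)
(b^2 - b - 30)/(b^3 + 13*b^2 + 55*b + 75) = (b - 6)/(b^2 + 8*b + 15)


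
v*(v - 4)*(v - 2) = v^3 - 6*v^2 + 8*v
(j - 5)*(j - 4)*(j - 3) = j^3 - 12*j^2 + 47*j - 60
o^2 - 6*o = o*(o - 6)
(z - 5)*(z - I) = z^2 - 5*z - I*z + 5*I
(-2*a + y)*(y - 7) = -2*a*y + 14*a + y^2 - 7*y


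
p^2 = p^2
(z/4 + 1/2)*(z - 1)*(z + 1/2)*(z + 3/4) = z^4/4 + 9*z^3/16 - 3*z^2/32 - 17*z/32 - 3/16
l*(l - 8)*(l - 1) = l^3 - 9*l^2 + 8*l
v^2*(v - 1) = v^3 - v^2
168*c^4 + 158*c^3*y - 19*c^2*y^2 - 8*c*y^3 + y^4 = (-7*c + y)*(-6*c + y)*(c + y)*(4*c + y)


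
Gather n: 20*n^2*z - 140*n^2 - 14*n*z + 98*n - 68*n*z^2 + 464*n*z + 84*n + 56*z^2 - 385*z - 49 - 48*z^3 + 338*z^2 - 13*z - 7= n^2*(20*z - 140) + n*(-68*z^2 + 450*z + 182) - 48*z^3 + 394*z^2 - 398*z - 56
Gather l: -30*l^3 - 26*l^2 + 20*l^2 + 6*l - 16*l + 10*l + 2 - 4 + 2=-30*l^3 - 6*l^2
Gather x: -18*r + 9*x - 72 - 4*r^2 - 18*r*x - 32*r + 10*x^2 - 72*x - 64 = -4*r^2 - 50*r + 10*x^2 + x*(-18*r - 63) - 136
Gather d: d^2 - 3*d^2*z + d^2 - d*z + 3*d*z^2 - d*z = d^2*(2 - 3*z) + d*(3*z^2 - 2*z)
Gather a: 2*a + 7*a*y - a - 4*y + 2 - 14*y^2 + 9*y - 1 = a*(7*y + 1) - 14*y^2 + 5*y + 1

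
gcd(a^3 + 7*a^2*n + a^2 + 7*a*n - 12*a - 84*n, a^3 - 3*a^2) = a - 3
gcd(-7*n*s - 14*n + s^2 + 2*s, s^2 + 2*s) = s + 2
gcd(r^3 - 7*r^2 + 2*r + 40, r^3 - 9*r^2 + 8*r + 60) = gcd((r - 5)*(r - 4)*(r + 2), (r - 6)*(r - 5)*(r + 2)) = r^2 - 3*r - 10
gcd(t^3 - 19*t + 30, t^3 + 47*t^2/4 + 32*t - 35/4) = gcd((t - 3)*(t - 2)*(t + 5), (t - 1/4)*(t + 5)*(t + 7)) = t + 5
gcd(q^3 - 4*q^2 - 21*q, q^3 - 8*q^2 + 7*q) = q^2 - 7*q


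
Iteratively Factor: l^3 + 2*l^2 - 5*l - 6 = (l - 2)*(l^2 + 4*l + 3) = (l - 2)*(l + 3)*(l + 1)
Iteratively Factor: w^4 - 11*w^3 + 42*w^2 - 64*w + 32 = (w - 4)*(w^3 - 7*w^2 + 14*w - 8) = (w - 4)*(w - 2)*(w^2 - 5*w + 4) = (w - 4)^2*(w - 2)*(w - 1)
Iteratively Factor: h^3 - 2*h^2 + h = (h - 1)*(h^2 - h) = h*(h - 1)*(h - 1)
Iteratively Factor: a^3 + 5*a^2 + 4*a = (a + 1)*(a^2 + 4*a) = (a + 1)*(a + 4)*(a)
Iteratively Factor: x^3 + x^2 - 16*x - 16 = (x - 4)*(x^2 + 5*x + 4) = (x - 4)*(x + 1)*(x + 4)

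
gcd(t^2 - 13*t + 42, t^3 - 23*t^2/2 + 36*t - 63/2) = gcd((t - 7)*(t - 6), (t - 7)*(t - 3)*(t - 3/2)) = t - 7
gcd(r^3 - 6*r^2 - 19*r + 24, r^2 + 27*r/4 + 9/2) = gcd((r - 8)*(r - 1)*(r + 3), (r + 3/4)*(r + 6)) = 1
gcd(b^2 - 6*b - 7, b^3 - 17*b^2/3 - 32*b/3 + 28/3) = b - 7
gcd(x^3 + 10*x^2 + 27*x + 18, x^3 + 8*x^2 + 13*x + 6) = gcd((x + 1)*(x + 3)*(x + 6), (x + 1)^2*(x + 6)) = x^2 + 7*x + 6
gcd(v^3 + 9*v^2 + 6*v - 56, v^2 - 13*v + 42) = 1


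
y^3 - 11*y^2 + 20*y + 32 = (y - 8)*(y - 4)*(y + 1)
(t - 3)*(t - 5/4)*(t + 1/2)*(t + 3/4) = t^4 - 3*t^3 - 19*t^2/16 + 99*t/32 + 45/32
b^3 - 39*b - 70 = (b - 7)*(b + 2)*(b + 5)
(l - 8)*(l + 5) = l^2 - 3*l - 40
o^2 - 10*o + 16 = (o - 8)*(o - 2)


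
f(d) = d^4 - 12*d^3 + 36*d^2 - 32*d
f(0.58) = -8.68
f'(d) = 4*d^3 - 36*d^2 + 72*d - 32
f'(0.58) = -1.57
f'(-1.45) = -224.28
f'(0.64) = 0.38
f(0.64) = -8.71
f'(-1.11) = -161.75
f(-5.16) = 3481.22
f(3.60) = -40.55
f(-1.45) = 163.09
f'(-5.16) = -1911.59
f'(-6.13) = -2747.51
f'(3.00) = -32.00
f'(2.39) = -10.95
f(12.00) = 4800.00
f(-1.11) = 97.81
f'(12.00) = 2560.00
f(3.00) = -15.00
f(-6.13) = 5725.11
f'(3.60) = -52.74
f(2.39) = -2.04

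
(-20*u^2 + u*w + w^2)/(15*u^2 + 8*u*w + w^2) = (-4*u + w)/(3*u + w)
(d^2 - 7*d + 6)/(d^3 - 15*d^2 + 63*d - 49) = (d - 6)/(d^2 - 14*d + 49)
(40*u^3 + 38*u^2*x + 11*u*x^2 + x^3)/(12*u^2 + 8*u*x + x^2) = (20*u^2 + 9*u*x + x^2)/(6*u + x)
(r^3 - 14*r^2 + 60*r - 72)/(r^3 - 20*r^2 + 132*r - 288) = (r - 2)/(r - 8)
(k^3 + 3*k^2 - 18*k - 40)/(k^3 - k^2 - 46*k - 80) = (k - 4)/(k - 8)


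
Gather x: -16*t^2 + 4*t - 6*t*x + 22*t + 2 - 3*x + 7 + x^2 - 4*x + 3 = -16*t^2 + 26*t + x^2 + x*(-6*t - 7) + 12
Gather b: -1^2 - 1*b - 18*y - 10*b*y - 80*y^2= b*(-10*y - 1) - 80*y^2 - 18*y - 1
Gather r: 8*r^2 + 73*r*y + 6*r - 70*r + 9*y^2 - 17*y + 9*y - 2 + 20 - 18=8*r^2 + r*(73*y - 64) + 9*y^2 - 8*y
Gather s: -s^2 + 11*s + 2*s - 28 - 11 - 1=-s^2 + 13*s - 40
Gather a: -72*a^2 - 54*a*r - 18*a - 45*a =-72*a^2 + a*(-54*r - 63)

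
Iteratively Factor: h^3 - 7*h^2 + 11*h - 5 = (h - 1)*(h^2 - 6*h + 5) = (h - 5)*(h - 1)*(h - 1)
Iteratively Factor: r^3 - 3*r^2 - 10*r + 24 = (r - 4)*(r^2 + r - 6) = (r - 4)*(r - 2)*(r + 3)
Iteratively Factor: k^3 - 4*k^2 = (k)*(k^2 - 4*k) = k*(k - 4)*(k)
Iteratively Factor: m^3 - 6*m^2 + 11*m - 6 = (m - 1)*(m^2 - 5*m + 6) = (m - 2)*(m - 1)*(m - 3)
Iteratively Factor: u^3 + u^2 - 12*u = (u)*(u^2 + u - 12) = u*(u - 3)*(u + 4)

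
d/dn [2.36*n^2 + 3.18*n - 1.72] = 4.72*n + 3.18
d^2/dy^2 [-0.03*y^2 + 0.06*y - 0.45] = -0.0600000000000000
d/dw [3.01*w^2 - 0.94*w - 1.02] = 6.02*w - 0.94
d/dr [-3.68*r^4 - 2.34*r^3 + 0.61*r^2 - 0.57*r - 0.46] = -14.72*r^3 - 7.02*r^2 + 1.22*r - 0.57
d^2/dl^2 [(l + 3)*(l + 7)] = 2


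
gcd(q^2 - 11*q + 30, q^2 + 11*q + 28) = 1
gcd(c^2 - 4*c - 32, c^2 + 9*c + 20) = c + 4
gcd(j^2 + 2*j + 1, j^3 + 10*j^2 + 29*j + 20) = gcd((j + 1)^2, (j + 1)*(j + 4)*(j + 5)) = j + 1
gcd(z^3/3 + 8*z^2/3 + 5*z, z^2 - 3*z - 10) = 1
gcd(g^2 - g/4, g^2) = g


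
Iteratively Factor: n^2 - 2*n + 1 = (n - 1)*(n - 1)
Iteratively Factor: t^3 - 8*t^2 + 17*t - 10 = (t - 1)*(t^2 - 7*t + 10) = (t - 5)*(t - 1)*(t - 2)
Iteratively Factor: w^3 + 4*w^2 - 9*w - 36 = (w + 4)*(w^2 - 9) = (w + 3)*(w + 4)*(w - 3)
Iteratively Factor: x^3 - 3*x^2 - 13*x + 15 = (x + 3)*(x^2 - 6*x + 5) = (x - 1)*(x + 3)*(x - 5)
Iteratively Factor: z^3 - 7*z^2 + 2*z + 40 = (z + 2)*(z^2 - 9*z + 20) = (z - 5)*(z + 2)*(z - 4)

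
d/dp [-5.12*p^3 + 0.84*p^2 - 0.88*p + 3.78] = -15.36*p^2 + 1.68*p - 0.88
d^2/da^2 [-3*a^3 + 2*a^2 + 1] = 4 - 18*a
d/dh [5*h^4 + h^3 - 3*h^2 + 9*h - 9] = 20*h^3 + 3*h^2 - 6*h + 9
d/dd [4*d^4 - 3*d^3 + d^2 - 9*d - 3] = 16*d^3 - 9*d^2 + 2*d - 9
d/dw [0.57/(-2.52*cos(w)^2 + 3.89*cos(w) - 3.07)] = (2.2173 - 2.8728*cos(w))*sin(w)/(2.52*cos(w)^2 - 3.89*cos(w) + 3.07)^2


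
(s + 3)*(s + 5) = s^2 + 8*s + 15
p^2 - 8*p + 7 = (p - 7)*(p - 1)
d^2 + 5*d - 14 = (d - 2)*(d + 7)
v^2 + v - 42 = (v - 6)*(v + 7)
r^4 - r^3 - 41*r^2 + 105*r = r*(r - 5)*(r - 3)*(r + 7)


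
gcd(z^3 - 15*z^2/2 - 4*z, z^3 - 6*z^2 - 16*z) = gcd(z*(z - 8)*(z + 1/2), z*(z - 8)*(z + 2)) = z^2 - 8*z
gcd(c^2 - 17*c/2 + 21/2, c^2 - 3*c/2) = c - 3/2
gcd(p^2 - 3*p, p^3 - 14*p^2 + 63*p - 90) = p - 3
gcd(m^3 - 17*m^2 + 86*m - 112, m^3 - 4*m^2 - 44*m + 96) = m^2 - 10*m + 16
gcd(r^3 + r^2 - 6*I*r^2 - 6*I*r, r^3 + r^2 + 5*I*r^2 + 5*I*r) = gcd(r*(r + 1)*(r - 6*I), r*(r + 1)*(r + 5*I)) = r^2 + r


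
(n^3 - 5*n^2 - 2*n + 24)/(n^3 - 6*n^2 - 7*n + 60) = (n^2 - n - 6)/(n^2 - 2*n - 15)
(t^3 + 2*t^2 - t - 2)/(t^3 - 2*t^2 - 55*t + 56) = (t^2 + 3*t + 2)/(t^2 - t - 56)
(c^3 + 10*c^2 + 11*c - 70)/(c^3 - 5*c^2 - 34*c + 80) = (c + 7)/(c - 8)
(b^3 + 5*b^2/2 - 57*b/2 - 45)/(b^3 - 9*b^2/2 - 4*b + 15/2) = (b + 6)/(b - 1)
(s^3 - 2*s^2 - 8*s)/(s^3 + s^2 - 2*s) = (s - 4)/(s - 1)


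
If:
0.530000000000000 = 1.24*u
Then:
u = 0.43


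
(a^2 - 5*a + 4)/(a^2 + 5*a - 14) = (a^2 - 5*a + 4)/(a^2 + 5*a - 14)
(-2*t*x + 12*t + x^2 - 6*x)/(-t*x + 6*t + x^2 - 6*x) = (-2*t + x)/(-t + x)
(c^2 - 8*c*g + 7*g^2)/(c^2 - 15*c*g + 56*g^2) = (c - g)/(c - 8*g)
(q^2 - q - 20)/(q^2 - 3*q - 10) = (q + 4)/(q + 2)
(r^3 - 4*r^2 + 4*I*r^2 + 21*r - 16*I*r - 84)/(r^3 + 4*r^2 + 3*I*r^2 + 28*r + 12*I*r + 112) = (r^2 - r*(4 + 3*I) + 12*I)/(r^2 + 4*r*(1 - I) - 16*I)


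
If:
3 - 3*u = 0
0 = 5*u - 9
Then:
No Solution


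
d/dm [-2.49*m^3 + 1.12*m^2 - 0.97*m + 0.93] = -7.47*m^2 + 2.24*m - 0.97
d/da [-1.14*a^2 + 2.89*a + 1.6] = 2.89 - 2.28*a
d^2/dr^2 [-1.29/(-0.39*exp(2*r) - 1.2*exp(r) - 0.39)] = (1.29*(0.78*exp(r) + 1.2)*(1.56*exp(r) + 2.4)*exp(r) - (2.0124*exp(r) + 1.548)*(0.39*exp(2*r) + 1.2*exp(r) + 0.39))*exp(r)/(0.39*exp(2*r) + 1.2*exp(r) + 0.39)^3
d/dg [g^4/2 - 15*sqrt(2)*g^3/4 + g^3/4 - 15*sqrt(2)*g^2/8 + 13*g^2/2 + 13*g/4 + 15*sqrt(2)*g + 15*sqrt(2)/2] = 2*g^3 - 45*sqrt(2)*g^2/4 + 3*g^2/4 - 15*sqrt(2)*g/4 + 13*g + 13/4 + 15*sqrt(2)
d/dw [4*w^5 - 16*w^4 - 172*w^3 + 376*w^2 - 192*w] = 20*w^4 - 64*w^3 - 516*w^2 + 752*w - 192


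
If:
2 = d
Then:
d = 2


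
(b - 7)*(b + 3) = b^2 - 4*b - 21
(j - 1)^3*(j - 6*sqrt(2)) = j^4 - 6*sqrt(2)*j^3 - 3*j^3 + 3*j^2 + 18*sqrt(2)*j^2 - 18*sqrt(2)*j - j + 6*sqrt(2)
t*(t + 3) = t^2 + 3*t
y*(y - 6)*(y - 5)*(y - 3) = y^4 - 14*y^3 + 63*y^2 - 90*y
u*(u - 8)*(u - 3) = u^3 - 11*u^2 + 24*u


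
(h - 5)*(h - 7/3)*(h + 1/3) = h^3 - 7*h^2 + 83*h/9 + 35/9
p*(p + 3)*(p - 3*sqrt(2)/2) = p^3 - 3*sqrt(2)*p^2/2 + 3*p^2 - 9*sqrt(2)*p/2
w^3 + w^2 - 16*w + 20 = (w - 2)^2*(w + 5)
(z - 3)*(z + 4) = z^2 + z - 12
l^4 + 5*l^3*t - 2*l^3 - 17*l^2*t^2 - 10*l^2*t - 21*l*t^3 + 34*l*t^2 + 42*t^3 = (l - 2)*(l - 3*t)*(l + t)*(l + 7*t)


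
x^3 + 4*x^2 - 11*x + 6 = (x - 1)^2*(x + 6)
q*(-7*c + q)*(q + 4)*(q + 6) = -7*c*q^3 - 70*c*q^2 - 168*c*q + q^4 + 10*q^3 + 24*q^2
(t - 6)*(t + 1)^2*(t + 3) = t^4 - t^3 - 23*t^2 - 39*t - 18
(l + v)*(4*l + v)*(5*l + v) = 20*l^3 + 29*l^2*v + 10*l*v^2 + v^3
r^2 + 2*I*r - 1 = (r + I)^2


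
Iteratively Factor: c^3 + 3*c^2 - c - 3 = (c - 1)*(c^2 + 4*c + 3) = (c - 1)*(c + 3)*(c + 1)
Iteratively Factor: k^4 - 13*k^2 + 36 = (k - 3)*(k^3 + 3*k^2 - 4*k - 12) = (k - 3)*(k - 2)*(k^2 + 5*k + 6) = (k - 3)*(k - 2)*(k + 3)*(k + 2)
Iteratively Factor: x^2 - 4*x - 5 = (x + 1)*(x - 5)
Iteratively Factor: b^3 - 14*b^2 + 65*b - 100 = (b - 5)*(b^2 - 9*b + 20) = (b - 5)^2*(b - 4)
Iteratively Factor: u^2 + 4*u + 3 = (u + 1)*(u + 3)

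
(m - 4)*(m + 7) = m^2 + 3*m - 28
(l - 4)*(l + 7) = l^2 + 3*l - 28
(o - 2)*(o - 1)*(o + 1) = o^3 - 2*o^2 - o + 2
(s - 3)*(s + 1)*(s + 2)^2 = s^4 + 2*s^3 - 7*s^2 - 20*s - 12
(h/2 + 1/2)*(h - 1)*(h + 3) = h^3/2 + 3*h^2/2 - h/2 - 3/2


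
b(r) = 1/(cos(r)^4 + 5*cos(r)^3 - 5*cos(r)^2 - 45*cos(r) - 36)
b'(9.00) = -2.17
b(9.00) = -0.45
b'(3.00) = -58.71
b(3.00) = -4.14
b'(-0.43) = 0.00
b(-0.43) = -0.01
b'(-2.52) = 0.69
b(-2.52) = -0.20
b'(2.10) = -0.14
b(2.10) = -0.07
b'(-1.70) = 0.05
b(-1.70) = -0.03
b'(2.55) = -0.80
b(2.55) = -0.22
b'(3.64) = 1.34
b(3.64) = -0.32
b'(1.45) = -0.03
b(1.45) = -0.02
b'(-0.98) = 0.01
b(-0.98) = -0.02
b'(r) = (4*sin(r)*cos(r)^3 + 15*sin(r)*cos(r)^2 - 10*sin(r)*cos(r) - 45*sin(r))/(cos(r)^4 + 5*cos(r)^3 - 5*cos(r)^2 - 45*cos(r) - 36)^2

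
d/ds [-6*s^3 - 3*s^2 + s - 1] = -18*s^2 - 6*s + 1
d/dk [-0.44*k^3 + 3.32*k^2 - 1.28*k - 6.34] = -1.32*k^2 + 6.64*k - 1.28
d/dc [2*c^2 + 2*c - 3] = 4*c + 2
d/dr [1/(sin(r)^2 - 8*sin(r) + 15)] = 2*(4 - sin(r))*cos(r)/(sin(r)^2 - 8*sin(r) + 15)^2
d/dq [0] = 0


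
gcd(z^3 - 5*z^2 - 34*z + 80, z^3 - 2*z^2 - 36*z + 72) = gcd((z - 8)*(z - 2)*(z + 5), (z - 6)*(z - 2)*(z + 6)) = z - 2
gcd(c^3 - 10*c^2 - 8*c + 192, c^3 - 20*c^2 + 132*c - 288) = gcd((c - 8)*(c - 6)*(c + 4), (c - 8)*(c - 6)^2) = c^2 - 14*c + 48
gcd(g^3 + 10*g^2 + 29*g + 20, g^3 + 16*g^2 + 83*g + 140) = g^2 + 9*g + 20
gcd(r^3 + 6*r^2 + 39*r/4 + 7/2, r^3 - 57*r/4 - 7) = r^2 + 4*r + 7/4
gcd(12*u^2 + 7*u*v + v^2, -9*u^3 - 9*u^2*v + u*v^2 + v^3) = 3*u + v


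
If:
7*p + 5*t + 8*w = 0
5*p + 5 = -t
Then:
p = 4*w/9 - 25/18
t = 35/18 - 20*w/9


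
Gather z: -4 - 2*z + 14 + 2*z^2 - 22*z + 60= 2*z^2 - 24*z + 70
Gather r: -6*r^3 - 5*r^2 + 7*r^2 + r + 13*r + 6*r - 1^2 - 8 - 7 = -6*r^3 + 2*r^2 + 20*r - 16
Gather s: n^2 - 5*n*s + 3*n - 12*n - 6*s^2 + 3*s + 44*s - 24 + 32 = n^2 - 9*n - 6*s^2 + s*(47 - 5*n) + 8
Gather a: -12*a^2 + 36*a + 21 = -12*a^2 + 36*a + 21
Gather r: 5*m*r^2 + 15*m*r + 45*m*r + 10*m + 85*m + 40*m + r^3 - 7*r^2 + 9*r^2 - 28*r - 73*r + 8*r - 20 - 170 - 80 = 135*m + r^3 + r^2*(5*m + 2) + r*(60*m - 93) - 270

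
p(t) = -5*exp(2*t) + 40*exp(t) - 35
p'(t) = -10*exp(2*t) + 40*exp(t)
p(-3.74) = -34.05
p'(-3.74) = 0.94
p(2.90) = -959.53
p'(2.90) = -2576.03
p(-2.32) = -31.12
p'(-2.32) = 3.83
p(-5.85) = -34.88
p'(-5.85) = 0.12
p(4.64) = -49500.39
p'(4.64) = -103072.55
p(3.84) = -8997.08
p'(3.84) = -19785.18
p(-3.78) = -34.09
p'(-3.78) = 0.91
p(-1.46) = -25.98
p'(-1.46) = 8.75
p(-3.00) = -33.02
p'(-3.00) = 1.97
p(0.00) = 0.00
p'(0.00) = 30.00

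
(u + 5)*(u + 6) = u^2 + 11*u + 30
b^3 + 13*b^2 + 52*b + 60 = (b + 2)*(b + 5)*(b + 6)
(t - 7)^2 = t^2 - 14*t + 49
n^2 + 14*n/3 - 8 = (n - 4/3)*(n + 6)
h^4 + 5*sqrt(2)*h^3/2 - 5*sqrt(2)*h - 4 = (h - sqrt(2))*(h + sqrt(2)/2)*(h + sqrt(2))*(h + 2*sqrt(2))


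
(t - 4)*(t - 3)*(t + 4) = t^3 - 3*t^2 - 16*t + 48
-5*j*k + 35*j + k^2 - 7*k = (-5*j + k)*(k - 7)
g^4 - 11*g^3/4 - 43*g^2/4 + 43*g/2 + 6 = (g - 4)*(g - 2)*(g + 1/4)*(g + 3)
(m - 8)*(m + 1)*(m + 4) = m^3 - 3*m^2 - 36*m - 32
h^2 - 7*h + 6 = (h - 6)*(h - 1)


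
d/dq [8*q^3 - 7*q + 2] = 24*q^2 - 7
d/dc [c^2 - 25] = 2*c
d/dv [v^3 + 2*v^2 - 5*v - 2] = 3*v^2 + 4*v - 5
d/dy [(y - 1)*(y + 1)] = 2*y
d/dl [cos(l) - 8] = -sin(l)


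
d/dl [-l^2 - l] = -2*l - 1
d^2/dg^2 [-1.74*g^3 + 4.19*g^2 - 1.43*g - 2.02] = 8.38 - 10.44*g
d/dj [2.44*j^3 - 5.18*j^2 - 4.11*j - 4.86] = 7.32*j^2 - 10.36*j - 4.11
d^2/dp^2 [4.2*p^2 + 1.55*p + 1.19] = 8.40000000000000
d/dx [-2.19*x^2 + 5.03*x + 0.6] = 5.03 - 4.38*x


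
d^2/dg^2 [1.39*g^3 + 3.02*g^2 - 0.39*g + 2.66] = 8.34*g + 6.04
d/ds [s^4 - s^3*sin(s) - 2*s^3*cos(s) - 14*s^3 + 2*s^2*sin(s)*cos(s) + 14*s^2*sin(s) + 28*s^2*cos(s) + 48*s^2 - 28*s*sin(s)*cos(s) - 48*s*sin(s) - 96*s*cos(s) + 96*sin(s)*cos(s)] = 2*s^3*sin(s) - s^3*cos(s) + 4*s^3 - 31*s^2*sin(s) + 8*s^2*cos(s) + 2*s^2*cos(2*s) - 42*s^2 + 124*s*sin(s) + 2*s*sin(2*s) + 8*s*cos(s) - 28*s*cos(2*s) + 96*s - 48*sin(s) - 14*sin(2*s) - 96*cos(s) + 96*cos(2*s)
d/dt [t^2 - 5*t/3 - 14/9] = 2*t - 5/3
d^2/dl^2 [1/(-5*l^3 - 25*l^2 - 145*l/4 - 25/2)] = 8*(4*(3*l + 5)*(4*l^3 + 20*l^2 + 29*l + 10) - (12*l^2 + 40*l + 29)^2)/(5*(4*l^3 + 20*l^2 + 29*l + 10)^3)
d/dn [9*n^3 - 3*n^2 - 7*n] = 27*n^2 - 6*n - 7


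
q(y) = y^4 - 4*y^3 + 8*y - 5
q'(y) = 4*y^3 - 12*y^2 + 8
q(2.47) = -8.30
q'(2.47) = -4.93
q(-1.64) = 6.76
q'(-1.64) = -41.92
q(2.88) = -8.71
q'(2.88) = 4.02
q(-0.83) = -8.88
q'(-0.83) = -2.55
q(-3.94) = 449.11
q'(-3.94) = -422.94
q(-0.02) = -5.16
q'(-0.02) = 8.00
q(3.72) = 10.35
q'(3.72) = 47.85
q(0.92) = -0.04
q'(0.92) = 0.96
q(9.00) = 3712.00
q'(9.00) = 1952.00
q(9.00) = 3712.00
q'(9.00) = 1952.00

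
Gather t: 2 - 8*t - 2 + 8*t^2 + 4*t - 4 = 8*t^2 - 4*t - 4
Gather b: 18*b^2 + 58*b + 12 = 18*b^2 + 58*b + 12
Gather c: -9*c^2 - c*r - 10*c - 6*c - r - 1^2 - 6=-9*c^2 + c*(-r - 16) - r - 7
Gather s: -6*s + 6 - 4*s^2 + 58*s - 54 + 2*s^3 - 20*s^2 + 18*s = 2*s^3 - 24*s^2 + 70*s - 48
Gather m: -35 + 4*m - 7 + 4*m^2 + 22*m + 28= 4*m^2 + 26*m - 14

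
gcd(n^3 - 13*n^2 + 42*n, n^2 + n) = n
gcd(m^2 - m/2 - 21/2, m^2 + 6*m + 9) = m + 3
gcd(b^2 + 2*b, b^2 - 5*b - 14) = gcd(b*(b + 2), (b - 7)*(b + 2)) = b + 2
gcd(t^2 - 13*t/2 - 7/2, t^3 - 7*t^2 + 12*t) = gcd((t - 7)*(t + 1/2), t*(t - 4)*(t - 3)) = 1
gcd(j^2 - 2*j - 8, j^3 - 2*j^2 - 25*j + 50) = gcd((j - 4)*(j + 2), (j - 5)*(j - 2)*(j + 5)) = 1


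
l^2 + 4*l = l*(l + 4)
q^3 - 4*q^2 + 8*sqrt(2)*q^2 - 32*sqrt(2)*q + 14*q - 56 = (q - 4)*(q + sqrt(2))*(q + 7*sqrt(2))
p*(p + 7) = p^2 + 7*p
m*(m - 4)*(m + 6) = m^3 + 2*m^2 - 24*m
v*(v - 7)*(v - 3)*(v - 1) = v^4 - 11*v^3 + 31*v^2 - 21*v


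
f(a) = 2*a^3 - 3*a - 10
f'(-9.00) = 483.00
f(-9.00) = -1441.00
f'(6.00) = 213.00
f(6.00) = 404.00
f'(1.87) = 17.98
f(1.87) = -2.53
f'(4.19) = 102.34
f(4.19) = 124.55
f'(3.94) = 90.14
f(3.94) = 100.51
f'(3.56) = 73.04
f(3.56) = 69.56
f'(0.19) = -2.78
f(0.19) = -10.56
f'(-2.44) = 32.72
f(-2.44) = -31.73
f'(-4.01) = 93.48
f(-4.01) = -126.93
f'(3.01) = 51.36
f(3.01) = 35.51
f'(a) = 6*a^2 - 3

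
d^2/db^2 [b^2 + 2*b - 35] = 2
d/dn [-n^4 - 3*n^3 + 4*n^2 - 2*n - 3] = -4*n^3 - 9*n^2 + 8*n - 2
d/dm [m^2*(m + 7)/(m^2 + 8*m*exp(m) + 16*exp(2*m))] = m*(-8*m^2*exp(m) + m^2 - 44*m*exp(m) + 56*exp(m))/(m^3 + 12*m^2*exp(m) + 48*m*exp(2*m) + 64*exp(3*m))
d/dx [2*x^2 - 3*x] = 4*x - 3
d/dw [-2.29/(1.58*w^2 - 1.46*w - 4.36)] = (7.2364*w - 3.3434)/(-1.58*w^2 + 1.46*w + 4.36)^2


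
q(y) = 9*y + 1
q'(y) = 9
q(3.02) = 28.18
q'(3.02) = 9.00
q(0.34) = 4.06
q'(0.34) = 9.00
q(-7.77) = -68.93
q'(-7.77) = 9.00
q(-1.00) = -8.00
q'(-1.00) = 9.00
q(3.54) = 32.86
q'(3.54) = 9.00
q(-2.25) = -19.25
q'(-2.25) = 9.00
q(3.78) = 35.02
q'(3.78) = 9.00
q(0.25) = 3.25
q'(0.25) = 9.00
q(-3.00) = -26.00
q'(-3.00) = 9.00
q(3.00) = 28.00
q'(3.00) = 9.00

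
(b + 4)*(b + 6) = b^2 + 10*b + 24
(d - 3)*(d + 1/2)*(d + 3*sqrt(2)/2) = d^3 - 5*d^2/2 + 3*sqrt(2)*d^2/2 - 15*sqrt(2)*d/4 - 3*d/2 - 9*sqrt(2)/4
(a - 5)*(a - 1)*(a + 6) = a^3 - 31*a + 30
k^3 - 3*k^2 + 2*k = k*(k - 2)*(k - 1)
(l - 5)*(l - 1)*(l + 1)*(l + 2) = l^4 - 3*l^3 - 11*l^2 + 3*l + 10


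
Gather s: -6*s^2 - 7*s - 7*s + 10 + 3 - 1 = -6*s^2 - 14*s + 12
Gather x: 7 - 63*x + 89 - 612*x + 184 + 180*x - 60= 220 - 495*x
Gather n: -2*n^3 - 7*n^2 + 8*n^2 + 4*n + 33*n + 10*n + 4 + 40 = -2*n^3 + n^2 + 47*n + 44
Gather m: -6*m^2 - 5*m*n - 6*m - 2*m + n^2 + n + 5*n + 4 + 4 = -6*m^2 + m*(-5*n - 8) + n^2 + 6*n + 8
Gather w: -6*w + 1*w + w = -4*w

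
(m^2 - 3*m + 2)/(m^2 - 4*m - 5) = (-m^2 + 3*m - 2)/(-m^2 + 4*m + 5)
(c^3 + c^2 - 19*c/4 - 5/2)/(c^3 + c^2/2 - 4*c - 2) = (c + 5/2)/(c + 2)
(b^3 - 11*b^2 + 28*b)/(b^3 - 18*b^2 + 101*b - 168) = b*(b - 4)/(b^2 - 11*b + 24)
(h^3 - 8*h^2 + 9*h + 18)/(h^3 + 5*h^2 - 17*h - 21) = (h - 6)/(h + 7)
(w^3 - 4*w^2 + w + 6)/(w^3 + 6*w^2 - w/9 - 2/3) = 9*(w^3 - 4*w^2 + w + 6)/(9*w^3 + 54*w^2 - w - 6)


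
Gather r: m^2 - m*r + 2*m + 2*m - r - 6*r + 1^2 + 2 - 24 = m^2 + 4*m + r*(-m - 7) - 21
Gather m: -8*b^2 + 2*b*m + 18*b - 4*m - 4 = -8*b^2 + 18*b + m*(2*b - 4) - 4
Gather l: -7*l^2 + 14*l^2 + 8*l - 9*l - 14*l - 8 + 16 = 7*l^2 - 15*l + 8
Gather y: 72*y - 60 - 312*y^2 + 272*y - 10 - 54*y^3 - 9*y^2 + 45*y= -54*y^3 - 321*y^2 + 389*y - 70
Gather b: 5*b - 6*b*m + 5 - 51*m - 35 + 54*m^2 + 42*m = b*(5 - 6*m) + 54*m^2 - 9*m - 30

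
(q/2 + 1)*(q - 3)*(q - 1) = q^3/2 - q^2 - 5*q/2 + 3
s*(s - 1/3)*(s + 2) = s^3 + 5*s^2/3 - 2*s/3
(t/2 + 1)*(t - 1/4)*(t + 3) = t^3/2 + 19*t^2/8 + 19*t/8 - 3/4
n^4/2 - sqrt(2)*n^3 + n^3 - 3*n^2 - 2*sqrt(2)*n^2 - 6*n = n*(n/2 + 1)*(n - 3*sqrt(2))*(n + sqrt(2))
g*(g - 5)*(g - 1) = g^3 - 6*g^2 + 5*g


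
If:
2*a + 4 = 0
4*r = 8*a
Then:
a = -2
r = -4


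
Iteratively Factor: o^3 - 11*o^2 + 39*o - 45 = (o - 3)*(o^2 - 8*o + 15) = (o - 5)*(o - 3)*(o - 3)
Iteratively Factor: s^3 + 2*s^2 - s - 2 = (s - 1)*(s^2 + 3*s + 2) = (s - 1)*(s + 2)*(s + 1)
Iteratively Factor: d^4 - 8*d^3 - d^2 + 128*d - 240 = (d - 5)*(d^3 - 3*d^2 - 16*d + 48) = (d - 5)*(d - 3)*(d^2 - 16) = (d - 5)*(d - 4)*(d - 3)*(d + 4)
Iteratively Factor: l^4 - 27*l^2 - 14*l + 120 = (l + 3)*(l^3 - 3*l^2 - 18*l + 40) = (l - 2)*(l + 3)*(l^2 - l - 20) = (l - 5)*(l - 2)*(l + 3)*(l + 4)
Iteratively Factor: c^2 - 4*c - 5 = (c - 5)*(c + 1)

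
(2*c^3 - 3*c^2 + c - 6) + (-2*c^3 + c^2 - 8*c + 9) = -2*c^2 - 7*c + 3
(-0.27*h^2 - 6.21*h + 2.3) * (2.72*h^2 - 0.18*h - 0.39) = -0.7344*h^4 - 16.8426*h^3 + 7.4791*h^2 + 2.0079*h - 0.897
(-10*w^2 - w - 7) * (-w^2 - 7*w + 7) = 10*w^4 + 71*w^3 - 56*w^2 + 42*w - 49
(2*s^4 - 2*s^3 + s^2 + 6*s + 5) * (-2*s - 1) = -4*s^5 + 2*s^4 - 13*s^2 - 16*s - 5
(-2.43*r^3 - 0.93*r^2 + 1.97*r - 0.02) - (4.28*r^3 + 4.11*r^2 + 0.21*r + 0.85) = -6.71*r^3 - 5.04*r^2 + 1.76*r - 0.87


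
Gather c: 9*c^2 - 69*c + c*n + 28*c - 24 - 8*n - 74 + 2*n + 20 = 9*c^2 + c*(n - 41) - 6*n - 78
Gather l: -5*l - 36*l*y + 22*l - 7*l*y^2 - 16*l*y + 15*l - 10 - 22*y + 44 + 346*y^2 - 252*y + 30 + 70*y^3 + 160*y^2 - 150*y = l*(-7*y^2 - 52*y + 32) + 70*y^3 + 506*y^2 - 424*y + 64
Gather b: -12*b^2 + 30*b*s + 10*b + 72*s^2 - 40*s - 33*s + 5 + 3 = -12*b^2 + b*(30*s + 10) + 72*s^2 - 73*s + 8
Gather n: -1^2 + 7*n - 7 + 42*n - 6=49*n - 14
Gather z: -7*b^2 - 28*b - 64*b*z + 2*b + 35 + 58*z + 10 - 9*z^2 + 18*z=-7*b^2 - 26*b - 9*z^2 + z*(76 - 64*b) + 45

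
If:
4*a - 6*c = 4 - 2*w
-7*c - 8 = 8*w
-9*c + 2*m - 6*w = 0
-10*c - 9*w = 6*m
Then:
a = 579/107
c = 216/107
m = 84/107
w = -296/107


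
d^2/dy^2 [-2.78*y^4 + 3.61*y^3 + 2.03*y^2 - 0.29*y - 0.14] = -33.36*y^2 + 21.66*y + 4.06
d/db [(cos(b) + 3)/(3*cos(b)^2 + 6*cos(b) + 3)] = (cos(b) + 5)*sin(b)/(3*(cos(b) + 1)^3)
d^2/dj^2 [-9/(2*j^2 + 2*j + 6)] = 9*(j^2 + j - (2*j + 1)^2 + 3)/(j^2 + j + 3)^3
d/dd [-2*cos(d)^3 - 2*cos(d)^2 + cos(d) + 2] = (6*cos(d)^2 + 4*cos(d) - 1)*sin(d)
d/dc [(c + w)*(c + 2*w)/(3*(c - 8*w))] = ((c - 8*w)*(2*c + 3*w) - (c + w)*(c + 2*w))/(3*(c - 8*w)^2)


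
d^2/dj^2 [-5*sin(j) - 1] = 5*sin(j)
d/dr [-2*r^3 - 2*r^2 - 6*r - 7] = -6*r^2 - 4*r - 6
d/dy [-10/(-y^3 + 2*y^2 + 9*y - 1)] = 10*(-3*y^2 + 4*y + 9)/(y^3 - 2*y^2 - 9*y + 1)^2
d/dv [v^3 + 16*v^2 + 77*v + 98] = 3*v^2 + 32*v + 77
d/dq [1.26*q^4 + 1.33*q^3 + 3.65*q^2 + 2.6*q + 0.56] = 5.04*q^3 + 3.99*q^2 + 7.3*q + 2.6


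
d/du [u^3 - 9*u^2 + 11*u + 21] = 3*u^2 - 18*u + 11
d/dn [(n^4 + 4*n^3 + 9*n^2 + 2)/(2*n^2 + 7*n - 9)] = (4*n^5 + 29*n^4 + 20*n^3 - 45*n^2 - 170*n - 14)/(4*n^4 + 28*n^3 + 13*n^2 - 126*n + 81)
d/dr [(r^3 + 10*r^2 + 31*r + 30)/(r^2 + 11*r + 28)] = (r^4 + 22*r^3 + 163*r^2 + 500*r + 538)/(r^4 + 22*r^3 + 177*r^2 + 616*r + 784)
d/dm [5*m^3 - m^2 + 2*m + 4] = 15*m^2 - 2*m + 2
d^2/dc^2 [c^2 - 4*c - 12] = 2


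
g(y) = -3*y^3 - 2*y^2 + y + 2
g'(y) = -9*y^2 - 4*y + 1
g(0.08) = 2.07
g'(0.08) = 0.62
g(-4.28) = 196.29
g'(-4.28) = -146.75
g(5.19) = -466.08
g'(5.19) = -262.18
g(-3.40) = 93.39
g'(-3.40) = -89.44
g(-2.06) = 17.68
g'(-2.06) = -28.95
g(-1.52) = 6.39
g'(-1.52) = -13.71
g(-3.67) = 119.68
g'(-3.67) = -105.54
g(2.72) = -70.45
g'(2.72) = -76.47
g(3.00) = -94.00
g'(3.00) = -92.00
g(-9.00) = 2018.00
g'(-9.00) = -692.00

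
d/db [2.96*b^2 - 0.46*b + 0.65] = 5.92*b - 0.46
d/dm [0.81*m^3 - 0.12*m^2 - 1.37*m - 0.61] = 2.43*m^2 - 0.24*m - 1.37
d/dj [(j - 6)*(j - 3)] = 2*j - 9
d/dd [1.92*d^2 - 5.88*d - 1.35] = 3.84*d - 5.88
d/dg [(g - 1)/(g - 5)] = -4/(g - 5)^2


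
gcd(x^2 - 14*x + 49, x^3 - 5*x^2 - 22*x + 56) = x - 7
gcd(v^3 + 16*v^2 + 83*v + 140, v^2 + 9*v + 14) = v + 7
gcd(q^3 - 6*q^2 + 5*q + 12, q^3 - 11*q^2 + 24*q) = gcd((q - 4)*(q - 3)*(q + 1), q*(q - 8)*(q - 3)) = q - 3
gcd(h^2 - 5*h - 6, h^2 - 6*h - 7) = h + 1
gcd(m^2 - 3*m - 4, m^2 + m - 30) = 1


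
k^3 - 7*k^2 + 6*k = k*(k - 6)*(k - 1)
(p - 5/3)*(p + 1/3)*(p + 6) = p^3 + 14*p^2/3 - 77*p/9 - 10/3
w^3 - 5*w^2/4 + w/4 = w*(w - 1)*(w - 1/4)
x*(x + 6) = x^2 + 6*x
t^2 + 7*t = t*(t + 7)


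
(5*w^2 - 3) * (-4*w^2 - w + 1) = -20*w^4 - 5*w^3 + 17*w^2 + 3*w - 3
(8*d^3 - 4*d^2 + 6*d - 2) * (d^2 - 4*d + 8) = 8*d^5 - 36*d^4 + 86*d^3 - 58*d^2 + 56*d - 16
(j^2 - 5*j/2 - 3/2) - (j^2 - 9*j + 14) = 13*j/2 - 31/2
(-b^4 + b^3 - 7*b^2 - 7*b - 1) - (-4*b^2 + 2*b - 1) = -b^4 + b^3 - 3*b^2 - 9*b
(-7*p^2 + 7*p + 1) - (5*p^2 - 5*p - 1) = -12*p^2 + 12*p + 2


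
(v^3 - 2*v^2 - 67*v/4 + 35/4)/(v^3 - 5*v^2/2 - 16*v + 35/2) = (v - 1/2)/(v - 1)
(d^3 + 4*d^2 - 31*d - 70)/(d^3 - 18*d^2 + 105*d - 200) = (d^2 + 9*d + 14)/(d^2 - 13*d + 40)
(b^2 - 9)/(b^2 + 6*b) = (b^2 - 9)/(b*(b + 6))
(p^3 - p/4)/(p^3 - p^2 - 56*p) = (1/4 - p^2)/(-p^2 + p + 56)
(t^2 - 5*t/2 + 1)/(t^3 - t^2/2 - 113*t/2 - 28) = (-2*t^2 + 5*t - 2)/(-2*t^3 + t^2 + 113*t + 56)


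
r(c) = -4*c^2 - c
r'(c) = -8*c - 1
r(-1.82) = -11.43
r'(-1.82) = 13.56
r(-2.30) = -18.86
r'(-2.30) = 17.40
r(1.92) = -16.67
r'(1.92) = -16.36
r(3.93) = -65.71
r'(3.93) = -32.44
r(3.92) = -65.39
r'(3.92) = -32.36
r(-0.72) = -1.35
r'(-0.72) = 4.76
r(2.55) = -28.56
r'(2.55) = -21.40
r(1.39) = -9.12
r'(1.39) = -12.12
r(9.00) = -333.00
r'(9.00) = -73.00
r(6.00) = -150.00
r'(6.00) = -49.00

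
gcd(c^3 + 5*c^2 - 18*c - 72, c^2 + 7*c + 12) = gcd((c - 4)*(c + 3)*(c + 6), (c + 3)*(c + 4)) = c + 3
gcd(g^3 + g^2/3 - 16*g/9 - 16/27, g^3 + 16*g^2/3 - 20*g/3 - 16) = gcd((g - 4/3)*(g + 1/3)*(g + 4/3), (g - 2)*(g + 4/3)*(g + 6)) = g + 4/3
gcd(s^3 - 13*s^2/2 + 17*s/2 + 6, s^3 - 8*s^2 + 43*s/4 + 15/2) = s + 1/2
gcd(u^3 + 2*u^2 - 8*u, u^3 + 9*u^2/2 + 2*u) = u^2 + 4*u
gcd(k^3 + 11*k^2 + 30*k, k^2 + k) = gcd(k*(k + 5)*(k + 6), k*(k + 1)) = k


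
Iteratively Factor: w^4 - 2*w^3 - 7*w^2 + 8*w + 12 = (w - 2)*(w^3 - 7*w - 6) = (w - 2)*(w + 2)*(w^2 - 2*w - 3) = (w - 3)*(w - 2)*(w + 2)*(w + 1)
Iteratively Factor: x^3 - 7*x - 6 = (x + 1)*(x^2 - x - 6) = (x + 1)*(x + 2)*(x - 3)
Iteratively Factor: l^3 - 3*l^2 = (l)*(l^2 - 3*l) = l^2*(l - 3)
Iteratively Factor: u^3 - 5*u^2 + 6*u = (u - 3)*(u^2 - 2*u) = u*(u - 3)*(u - 2)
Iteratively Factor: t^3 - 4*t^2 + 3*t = (t - 1)*(t^2 - 3*t) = t*(t - 1)*(t - 3)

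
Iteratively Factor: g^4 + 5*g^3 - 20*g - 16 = (g - 2)*(g^3 + 7*g^2 + 14*g + 8) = (g - 2)*(g + 4)*(g^2 + 3*g + 2) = (g - 2)*(g + 1)*(g + 4)*(g + 2)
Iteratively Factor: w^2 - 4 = (w - 2)*(w + 2)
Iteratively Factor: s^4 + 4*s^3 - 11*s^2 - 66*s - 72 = (s + 2)*(s^3 + 2*s^2 - 15*s - 36) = (s + 2)*(s + 3)*(s^2 - s - 12) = (s - 4)*(s + 2)*(s + 3)*(s + 3)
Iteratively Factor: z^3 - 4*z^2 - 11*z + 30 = (z - 5)*(z^2 + z - 6) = (z - 5)*(z - 2)*(z + 3)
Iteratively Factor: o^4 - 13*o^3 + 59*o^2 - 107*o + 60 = (o - 3)*(o^3 - 10*o^2 + 29*o - 20) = (o - 3)*(o - 1)*(o^2 - 9*o + 20) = (o - 4)*(o - 3)*(o - 1)*(o - 5)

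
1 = 1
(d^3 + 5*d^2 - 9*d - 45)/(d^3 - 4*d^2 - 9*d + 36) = (d + 5)/(d - 4)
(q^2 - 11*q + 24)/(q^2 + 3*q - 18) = (q - 8)/(q + 6)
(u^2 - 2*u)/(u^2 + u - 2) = u*(u - 2)/(u^2 + u - 2)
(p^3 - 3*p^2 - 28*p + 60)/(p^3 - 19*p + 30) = (p - 6)/(p - 3)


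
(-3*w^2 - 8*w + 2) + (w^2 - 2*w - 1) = -2*w^2 - 10*w + 1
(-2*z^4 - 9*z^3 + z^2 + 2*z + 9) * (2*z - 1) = -4*z^5 - 16*z^4 + 11*z^3 + 3*z^2 + 16*z - 9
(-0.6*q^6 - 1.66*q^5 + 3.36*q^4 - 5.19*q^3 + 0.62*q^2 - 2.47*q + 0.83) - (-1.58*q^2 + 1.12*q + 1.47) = -0.6*q^6 - 1.66*q^5 + 3.36*q^4 - 5.19*q^3 + 2.2*q^2 - 3.59*q - 0.64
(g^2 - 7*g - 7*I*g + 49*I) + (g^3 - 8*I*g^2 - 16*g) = g^3 + g^2 - 8*I*g^2 - 23*g - 7*I*g + 49*I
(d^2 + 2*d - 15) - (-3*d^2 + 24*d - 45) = 4*d^2 - 22*d + 30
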